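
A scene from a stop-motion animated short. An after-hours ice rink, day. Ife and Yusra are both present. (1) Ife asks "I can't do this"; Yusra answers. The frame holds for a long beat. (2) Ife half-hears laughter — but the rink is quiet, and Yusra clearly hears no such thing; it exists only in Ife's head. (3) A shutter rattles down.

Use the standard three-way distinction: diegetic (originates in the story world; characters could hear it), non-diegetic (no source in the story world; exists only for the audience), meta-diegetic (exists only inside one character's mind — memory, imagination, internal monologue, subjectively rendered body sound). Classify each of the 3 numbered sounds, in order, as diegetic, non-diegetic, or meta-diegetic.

diegetic, meta-diegetic, diegetic

(1) spoken by a character present in the story world → diegetic.
(2) is meta-diegetic: Ife alone 'hears' it — an imagined sound, not present in the space.
Sound (3): a shutter is a real object/event in the scene's world, so diegetic.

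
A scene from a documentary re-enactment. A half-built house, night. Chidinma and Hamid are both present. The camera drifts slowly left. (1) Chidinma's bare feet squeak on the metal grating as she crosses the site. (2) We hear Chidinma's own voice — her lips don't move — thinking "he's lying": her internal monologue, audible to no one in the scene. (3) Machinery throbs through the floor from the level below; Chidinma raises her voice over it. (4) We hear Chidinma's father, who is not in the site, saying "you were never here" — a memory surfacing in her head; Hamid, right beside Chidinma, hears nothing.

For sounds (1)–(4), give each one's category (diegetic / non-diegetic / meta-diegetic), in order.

(1) is diegetic: it's the physical sound of Chidinma moving in the space.
(2) internal monologue — inside Chidinma's mind, not spoken into the scene → meta-diegetic.
(3) it's the actual ambient sound of the location → diegetic.
(4) it's Chidinma's recollection rendered as sound; the other character can't hear it → meta-diegetic.

diegetic, meta-diegetic, diegetic, meta-diegetic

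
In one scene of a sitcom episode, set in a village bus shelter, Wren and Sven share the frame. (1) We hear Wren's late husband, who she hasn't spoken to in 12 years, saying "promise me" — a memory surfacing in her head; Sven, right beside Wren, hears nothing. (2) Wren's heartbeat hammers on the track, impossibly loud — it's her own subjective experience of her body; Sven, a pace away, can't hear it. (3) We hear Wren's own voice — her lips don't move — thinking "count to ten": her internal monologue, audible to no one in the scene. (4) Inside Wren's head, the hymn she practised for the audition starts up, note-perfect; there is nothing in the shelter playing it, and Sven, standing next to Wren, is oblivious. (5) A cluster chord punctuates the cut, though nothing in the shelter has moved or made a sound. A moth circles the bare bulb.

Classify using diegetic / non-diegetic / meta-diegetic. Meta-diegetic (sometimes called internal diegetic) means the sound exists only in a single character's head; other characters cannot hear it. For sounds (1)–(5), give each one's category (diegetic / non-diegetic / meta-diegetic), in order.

Sound (1): the voice is a memory playing only inside Wren's mind; Sven can't hear it, so meta-diegetic.
(2) a subjective body sound — Wren's private perception, inaudible to Sven → meta-diegetic.
Sound (3): Wren's thought-voice: a private mental sound no other character can hear, so meta-diegetic.
Sound (4): the music is a memory playing inside Wren's mind alone; no real-world source, Sven can't hear it, so meta-diegetic.
(5) nothing in the scene produces it; it's an accent added for the audience → non-diegetic.

meta-diegetic, meta-diegetic, meta-diegetic, meta-diegetic, non-diegetic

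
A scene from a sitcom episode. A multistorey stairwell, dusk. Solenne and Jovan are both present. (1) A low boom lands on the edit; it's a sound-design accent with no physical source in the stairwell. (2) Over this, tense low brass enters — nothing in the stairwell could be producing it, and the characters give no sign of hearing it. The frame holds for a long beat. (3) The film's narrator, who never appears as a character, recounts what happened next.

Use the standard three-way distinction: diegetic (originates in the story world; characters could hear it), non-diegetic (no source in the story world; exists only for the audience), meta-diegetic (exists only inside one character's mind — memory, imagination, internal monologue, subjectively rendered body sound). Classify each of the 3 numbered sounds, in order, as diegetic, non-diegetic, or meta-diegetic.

non-diegetic, non-diegetic, non-diegetic

(1) is non-diegetic: an editorial stinger — it belongs to the cut, not the story world.
(2) score with no on-screen or off-screen source; it exists for the audience alone → non-diegetic.
(3) is non-diegetic: the narrator exists outside the story world, addressing only the audience.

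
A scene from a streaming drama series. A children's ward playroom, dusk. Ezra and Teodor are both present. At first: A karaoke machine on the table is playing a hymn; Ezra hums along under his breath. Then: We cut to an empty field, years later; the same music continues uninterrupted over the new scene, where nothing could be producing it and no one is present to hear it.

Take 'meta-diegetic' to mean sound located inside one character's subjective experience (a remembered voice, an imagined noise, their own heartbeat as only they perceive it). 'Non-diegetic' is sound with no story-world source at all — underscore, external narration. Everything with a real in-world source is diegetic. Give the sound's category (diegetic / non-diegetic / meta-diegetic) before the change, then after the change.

Before the change: a karaoke machine is a real in-scene source and Ezra reacts to it → diegetic.
After the change: there is no longer any in-world source and no one can hear it — it has become underscore → non-diegetic.

diegetic, non-diegetic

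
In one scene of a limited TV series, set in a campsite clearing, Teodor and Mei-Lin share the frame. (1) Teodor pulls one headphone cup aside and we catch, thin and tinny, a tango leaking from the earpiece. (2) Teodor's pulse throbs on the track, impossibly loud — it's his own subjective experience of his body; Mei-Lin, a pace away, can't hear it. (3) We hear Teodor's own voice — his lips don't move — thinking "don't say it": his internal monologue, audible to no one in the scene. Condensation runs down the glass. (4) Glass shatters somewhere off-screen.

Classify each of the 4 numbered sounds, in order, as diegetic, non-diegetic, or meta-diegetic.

Sound (1): the headphones are an on-screen source, so diegetic.
(2) is meta-diegetic: a subjective body sound — Teodor's private perception, inaudible to Mei-Lin.
Sound (3): internal monologue — inside Teodor's mind, not spoken into the scene, so meta-diegetic.
Sound (4): the sound comes from glass physically present in the location, so diegetic.

diegetic, meta-diegetic, meta-diegetic, diegetic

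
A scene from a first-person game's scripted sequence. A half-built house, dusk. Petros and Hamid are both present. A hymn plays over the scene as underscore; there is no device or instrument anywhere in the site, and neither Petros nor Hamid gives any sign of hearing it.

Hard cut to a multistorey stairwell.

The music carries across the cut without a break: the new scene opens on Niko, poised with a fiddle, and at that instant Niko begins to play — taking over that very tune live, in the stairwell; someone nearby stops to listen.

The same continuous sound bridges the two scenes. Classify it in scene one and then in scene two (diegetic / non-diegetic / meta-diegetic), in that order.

Scene one: there's no in-world source anywhere and no character hears it — underscore for the audience only → non-diegetic.
Scene two: from the moment Niko starts playing, the tune is being performed on a fiddle inside the story world and another character hears it → diegetic.

non-diegetic, diegetic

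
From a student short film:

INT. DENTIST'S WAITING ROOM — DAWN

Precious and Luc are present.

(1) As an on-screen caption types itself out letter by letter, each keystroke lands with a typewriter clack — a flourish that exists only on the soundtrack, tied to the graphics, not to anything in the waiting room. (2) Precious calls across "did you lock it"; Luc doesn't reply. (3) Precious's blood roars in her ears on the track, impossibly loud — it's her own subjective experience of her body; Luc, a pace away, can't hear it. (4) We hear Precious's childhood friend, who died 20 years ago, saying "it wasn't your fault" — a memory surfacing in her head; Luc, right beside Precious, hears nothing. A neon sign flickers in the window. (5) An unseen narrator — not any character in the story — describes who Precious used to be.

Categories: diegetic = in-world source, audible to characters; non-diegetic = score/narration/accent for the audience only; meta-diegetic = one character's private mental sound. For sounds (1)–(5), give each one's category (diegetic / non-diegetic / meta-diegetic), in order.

(1) is non-diegetic: sound married to a title/caption — outside the diegesis by definition.
(2) is diegetic: on-screen dialogue — Precious speaks and Luc is there to hear.
(3) is meta-diegetic: it's Precious's internal bodily sensation rendered as sound; only Precious 'hears' it.
(4) a remembered line, private to Precious — not present in the room, not audible to Luc → meta-diegetic.
Sound (5): external voice-over — not a character, not heard by anyone in the scene, so non-diegetic.

non-diegetic, diegetic, meta-diegetic, meta-diegetic, non-diegetic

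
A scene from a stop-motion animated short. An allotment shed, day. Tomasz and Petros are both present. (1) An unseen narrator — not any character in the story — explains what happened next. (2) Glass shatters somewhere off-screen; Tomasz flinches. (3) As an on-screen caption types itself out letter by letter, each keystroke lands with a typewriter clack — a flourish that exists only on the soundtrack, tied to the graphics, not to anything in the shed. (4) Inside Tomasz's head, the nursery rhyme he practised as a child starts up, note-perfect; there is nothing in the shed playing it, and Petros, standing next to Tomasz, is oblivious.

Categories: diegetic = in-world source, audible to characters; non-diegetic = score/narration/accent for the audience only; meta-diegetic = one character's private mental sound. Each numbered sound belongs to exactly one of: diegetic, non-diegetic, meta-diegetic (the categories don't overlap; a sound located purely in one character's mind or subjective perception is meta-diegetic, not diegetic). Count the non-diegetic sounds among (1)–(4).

(1) is non-diegetic: the narrator exists outside the story world, addressing only the audience.
(2) the sound comes from glass physically present in the location → diegetic.
(3) is non-diegetic: it accompanies on-screen graphics, not anything inside the story world.
(4) is meta-diegetic: it lives in Tomasz's subjectivity, not in the shed.
Non-diegetic: (1), (3) — that's 2.

2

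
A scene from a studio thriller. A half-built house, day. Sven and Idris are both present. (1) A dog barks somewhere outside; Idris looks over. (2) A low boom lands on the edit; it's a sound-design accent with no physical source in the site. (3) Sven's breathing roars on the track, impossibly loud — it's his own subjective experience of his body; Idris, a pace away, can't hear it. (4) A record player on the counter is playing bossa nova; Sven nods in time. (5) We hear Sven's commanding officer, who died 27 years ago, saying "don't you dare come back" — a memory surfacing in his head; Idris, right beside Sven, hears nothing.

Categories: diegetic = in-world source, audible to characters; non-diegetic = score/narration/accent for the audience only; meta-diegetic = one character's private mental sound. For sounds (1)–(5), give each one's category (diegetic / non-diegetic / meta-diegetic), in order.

(1) is diegetic: an in-world source (a dog); characters could hear it.
(2) it's a sound-design accent with no in-world source; no one in the scene can hear it → non-diegetic.
(3) is meta-diegetic: it's Sven's internal bodily sensation rendered as sound; only Sven 'hears' it.
(4) is diegetic: the music comes from an on-screen device that Sven responds to.
(5) a remembered line, private to Sven — not present in the room, not audible to Idris → meta-diegetic.

diegetic, non-diegetic, meta-diegetic, diegetic, meta-diegetic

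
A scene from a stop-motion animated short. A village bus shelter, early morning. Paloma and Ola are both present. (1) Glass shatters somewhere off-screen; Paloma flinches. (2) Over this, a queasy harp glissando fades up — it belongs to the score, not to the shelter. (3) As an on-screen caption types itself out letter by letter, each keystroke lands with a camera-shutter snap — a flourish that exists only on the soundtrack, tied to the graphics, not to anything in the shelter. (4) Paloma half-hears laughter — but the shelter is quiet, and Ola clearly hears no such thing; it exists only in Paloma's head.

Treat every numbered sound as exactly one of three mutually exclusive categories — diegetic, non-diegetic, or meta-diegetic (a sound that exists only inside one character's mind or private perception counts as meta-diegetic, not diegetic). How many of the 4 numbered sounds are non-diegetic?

2

(1) glass is a real object/event in the scene's world → diegetic.
(2) is non-diegetic: nothing in the shelter produces it and the characters don't hear it — pure soundtrack.
Sound (3): the caption isn't part of the story world, so neither is the sound tied to it, so non-diegetic.
(4) subjective to Paloma: the shelter is silent and Ola hears nothing → meta-diegetic.
So 2 of the 4 are non-diegetic: (2), (3).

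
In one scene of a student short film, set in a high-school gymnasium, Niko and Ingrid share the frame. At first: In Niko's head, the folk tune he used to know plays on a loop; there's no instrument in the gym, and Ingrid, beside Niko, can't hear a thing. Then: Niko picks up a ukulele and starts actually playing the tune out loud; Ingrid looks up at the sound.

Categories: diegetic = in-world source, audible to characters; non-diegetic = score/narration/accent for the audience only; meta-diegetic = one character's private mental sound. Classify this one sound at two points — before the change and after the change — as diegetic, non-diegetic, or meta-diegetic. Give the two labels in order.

Before the change: the tune exists only as Niko's private memory; Ingrid can't hear it → meta-diegetic.
After the change: Niko is now producing it live on a ukulele, in the room, and Ingrid hears it → diegetic.

meta-diegetic, diegetic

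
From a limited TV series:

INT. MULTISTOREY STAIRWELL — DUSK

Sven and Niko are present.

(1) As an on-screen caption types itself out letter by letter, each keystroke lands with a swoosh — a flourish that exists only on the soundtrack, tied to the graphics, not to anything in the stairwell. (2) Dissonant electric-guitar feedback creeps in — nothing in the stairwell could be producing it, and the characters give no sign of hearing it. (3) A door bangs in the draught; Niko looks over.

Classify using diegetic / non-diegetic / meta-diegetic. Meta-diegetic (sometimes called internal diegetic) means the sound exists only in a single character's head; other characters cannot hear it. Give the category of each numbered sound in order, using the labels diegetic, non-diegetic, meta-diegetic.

(1) sound married to a title/caption — outside the diegesis by definition → non-diegetic.
(2) is non-diegetic: nothing in the stairwell produces it and the characters don't hear it — pure soundtrack.
Sound (3): a door is a real object/event in the scene's world, so diegetic.

non-diegetic, non-diegetic, diegetic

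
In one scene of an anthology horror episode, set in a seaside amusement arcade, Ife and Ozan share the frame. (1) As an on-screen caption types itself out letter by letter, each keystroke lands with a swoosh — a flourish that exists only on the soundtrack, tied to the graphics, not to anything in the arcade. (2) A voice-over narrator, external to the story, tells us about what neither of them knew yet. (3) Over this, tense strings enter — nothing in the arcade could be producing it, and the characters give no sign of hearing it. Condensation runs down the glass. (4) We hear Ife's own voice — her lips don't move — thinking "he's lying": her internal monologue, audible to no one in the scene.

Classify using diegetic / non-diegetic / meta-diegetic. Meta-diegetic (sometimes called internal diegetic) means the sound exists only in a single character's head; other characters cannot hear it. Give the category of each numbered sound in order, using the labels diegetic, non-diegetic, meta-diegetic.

non-diegetic, non-diegetic, non-diegetic, meta-diegetic

(1) sound married to a title/caption — outside the diegesis by definition → non-diegetic.
Sound (2): the narrator exists outside the story world, addressing only the audience, so non-diegetic.
Sound (3): score with no on-screen or off-screen source; it exists for the audience alone, so non-diegetic.
(4) is meta-diegetic: it's Ife's unspoken thought, heard only by the audience via her subjectivity.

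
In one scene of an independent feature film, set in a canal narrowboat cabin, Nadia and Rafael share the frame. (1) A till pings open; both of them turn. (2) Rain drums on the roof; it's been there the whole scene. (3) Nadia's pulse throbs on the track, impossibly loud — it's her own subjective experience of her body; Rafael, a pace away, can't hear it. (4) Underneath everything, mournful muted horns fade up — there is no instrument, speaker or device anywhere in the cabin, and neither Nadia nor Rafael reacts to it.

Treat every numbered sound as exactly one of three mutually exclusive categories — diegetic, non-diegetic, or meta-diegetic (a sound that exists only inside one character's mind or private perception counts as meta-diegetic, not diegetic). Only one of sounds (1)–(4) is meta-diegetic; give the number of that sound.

(1) is diegetic: the sound comes from a till physically present in the location.
(2) is diegetic: ambient/room sound belonging to the story's physical space.
Sound (3): point-of-audition from inside Nadia's body; not a sound in the room, so meta-diegetic.
(4) it has no source in the story world and no character can hear it — it's underscore → non-diegetic.
Only (3) is meta-diegetic.

3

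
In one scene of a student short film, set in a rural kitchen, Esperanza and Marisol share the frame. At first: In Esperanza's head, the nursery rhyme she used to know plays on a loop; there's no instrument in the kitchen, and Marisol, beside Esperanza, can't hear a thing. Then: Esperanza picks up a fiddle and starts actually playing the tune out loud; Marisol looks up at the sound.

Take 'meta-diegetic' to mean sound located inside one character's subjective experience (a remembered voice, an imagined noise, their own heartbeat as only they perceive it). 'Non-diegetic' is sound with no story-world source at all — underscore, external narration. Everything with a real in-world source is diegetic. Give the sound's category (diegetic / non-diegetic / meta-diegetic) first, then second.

meta-diegetic, diegetic

First: the tune exists only as Esperanza's private memory; Marisol can't hear it → meta-diegetic.
Second: Esperanza is now producing it live on a fiddle, in the room, and Marisol hears it → diegetic.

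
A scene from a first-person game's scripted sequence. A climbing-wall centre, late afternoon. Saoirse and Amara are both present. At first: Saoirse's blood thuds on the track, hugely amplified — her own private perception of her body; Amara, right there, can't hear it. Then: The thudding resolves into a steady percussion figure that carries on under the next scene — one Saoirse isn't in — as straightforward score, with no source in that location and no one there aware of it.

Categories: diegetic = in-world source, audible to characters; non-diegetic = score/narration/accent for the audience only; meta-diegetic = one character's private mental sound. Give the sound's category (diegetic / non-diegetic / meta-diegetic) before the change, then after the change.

Before the change: it's Saoirse's subjective body sound, inaudible to Amara → meta-diegetic.
After the change: detached from Saoirse and playing as sourceless score over a scene she isn't in — for the audience only → non-diegetic.

meta-diegetic, non-diegetic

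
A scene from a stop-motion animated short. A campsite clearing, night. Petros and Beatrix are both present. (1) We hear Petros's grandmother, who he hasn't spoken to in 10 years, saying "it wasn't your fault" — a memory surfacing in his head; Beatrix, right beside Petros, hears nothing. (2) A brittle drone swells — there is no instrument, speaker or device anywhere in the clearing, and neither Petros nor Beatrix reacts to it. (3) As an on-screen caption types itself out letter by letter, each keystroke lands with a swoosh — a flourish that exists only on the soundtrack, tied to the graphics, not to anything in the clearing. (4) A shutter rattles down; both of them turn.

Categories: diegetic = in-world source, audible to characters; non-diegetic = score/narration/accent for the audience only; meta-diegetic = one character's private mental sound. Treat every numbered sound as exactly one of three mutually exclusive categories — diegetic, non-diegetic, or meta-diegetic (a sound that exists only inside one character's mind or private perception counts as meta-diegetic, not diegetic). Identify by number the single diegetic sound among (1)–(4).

Sound (1): the voice is a memory playing only inside Petros's mind; Beatrix can't hear it, so meta-diegetic.
(2) score with no on-screen or off-screen source; it exists for the audience alone → non-diegetic.
(3) it accompanies on-screen graphics, not anything inside the story world → non-diegetic.
(4) a shutter is a real object/event in the scene's world → diegetic.
Only (4) is diegetic.

4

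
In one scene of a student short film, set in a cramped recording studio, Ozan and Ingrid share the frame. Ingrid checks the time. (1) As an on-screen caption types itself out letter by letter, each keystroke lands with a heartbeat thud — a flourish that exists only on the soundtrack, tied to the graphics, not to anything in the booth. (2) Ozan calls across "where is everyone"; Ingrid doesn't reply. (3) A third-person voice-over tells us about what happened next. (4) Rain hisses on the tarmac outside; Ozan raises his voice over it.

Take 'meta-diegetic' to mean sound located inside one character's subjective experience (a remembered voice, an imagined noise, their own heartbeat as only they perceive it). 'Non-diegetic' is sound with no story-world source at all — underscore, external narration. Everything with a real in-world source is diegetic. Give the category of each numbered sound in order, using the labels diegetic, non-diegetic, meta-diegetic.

non-diegetic, diegetic, non-diegetic, diegetic

(1) sound married to a title/caption — outside the diegesis by definition → non-diegetic.
Sound (2): Ozan is a character speaking aloud in the scene, so diegetic.
Sound (3): external voice-over — not a character, not heard by anyone in the scene, so non-diegetic.
Sound (4): it's the actual ambient sound of the location, so diegetic.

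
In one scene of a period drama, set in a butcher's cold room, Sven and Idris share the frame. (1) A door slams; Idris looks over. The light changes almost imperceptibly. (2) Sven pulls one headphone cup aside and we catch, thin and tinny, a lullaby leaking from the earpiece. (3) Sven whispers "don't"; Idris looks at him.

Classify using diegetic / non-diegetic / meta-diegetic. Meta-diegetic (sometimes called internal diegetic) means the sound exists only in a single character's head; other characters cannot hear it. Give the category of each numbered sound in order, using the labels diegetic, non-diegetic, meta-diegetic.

diegetic, diegetic, diegetic

(1) the sound comes from a door physically present in the location → diegetic.
Sound (2): the earpiece is a real device on Sven's head — source music, so diegetic.
(3) is diegetic: Sven is a character speaking aloud in the scene.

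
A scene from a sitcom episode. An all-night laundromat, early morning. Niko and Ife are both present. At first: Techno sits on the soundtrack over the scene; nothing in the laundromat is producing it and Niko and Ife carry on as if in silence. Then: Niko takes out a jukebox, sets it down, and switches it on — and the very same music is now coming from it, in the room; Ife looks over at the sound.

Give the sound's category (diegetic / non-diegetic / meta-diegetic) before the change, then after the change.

non-diegetic, diegetic

Before the change: no in-world source exists and no character can hear it — underscore → non-diegetic.
After the change: a jukebox is now a real source in the story world and the characters hear it → diegetic.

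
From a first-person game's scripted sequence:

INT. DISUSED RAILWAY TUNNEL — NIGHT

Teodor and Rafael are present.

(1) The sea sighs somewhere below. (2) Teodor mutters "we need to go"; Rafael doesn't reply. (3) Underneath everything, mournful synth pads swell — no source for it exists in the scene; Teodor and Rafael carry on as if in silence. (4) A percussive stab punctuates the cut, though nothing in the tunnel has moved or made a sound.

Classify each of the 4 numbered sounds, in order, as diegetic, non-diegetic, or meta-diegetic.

(1) is diegetic: it's the actual ambient sound of the location.
Sound (2): Teodor is a character speaking aloud in the scene, so diegetic.
(3) nothing in the tunnel produces it and the characters don't hear it — pure soundtrack → non-diegetic.
Sound (4): it's a sound-design accent with no in-world source; no one in the scene can hear it, so non-diegetic.

diegetic, diegetic, non-diegetic, non-diegetic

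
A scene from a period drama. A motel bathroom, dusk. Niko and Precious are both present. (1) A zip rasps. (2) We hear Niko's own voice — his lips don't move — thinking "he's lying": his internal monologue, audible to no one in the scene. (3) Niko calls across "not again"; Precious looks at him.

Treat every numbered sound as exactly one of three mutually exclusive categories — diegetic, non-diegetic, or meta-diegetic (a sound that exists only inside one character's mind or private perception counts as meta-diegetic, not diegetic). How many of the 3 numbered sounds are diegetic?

2

(1) is diegetic: an in-world source (a zip); characters could hear it.
Sound (2): Niko's thought-voice: a private mental sound no other character can hear, so meta-diegetic.
Sound (3): Niko is a character speaking aloud in the scene, so diegetic.
Diegetic: (1), (3) — that's 2.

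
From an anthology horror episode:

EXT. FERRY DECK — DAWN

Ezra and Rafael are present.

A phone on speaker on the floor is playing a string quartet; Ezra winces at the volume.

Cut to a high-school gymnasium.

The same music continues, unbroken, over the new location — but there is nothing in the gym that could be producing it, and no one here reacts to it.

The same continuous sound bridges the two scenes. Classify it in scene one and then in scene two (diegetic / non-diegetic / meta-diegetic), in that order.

Scene one: a phone on speaker is an on-screen source and Ezra reacts to it → diegetic.
Scene two: there is no source in the gym and no one hears it — it's now underscore → non-diegetic.

diegetic, non-diegetic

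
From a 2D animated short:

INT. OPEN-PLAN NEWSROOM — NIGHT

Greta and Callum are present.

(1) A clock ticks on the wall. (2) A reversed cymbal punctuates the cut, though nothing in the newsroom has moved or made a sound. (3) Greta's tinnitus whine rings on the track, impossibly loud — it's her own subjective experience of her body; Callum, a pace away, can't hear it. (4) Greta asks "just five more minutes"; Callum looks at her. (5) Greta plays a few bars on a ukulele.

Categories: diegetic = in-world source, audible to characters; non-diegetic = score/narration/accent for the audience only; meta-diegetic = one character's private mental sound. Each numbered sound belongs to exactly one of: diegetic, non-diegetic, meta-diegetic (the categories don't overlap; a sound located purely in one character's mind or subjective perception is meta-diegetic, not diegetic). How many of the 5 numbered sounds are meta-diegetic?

(1) is diegetic: an in-world source (a clock); characters could hear it.
(2) an editorial stinger — it belongs to the cut, not the story world → non-diegetic.
Sound (3): point-of-audition from inside Greta's body; not a sound in the room, so meta-diegetic.
(4) is diegetic: Greta is a character speaking aloud in the scene.
Sound (5): a character is playing a ukulele on screen, so diegetic.
So 1 of the 5 is meta-diegetic: (3).

1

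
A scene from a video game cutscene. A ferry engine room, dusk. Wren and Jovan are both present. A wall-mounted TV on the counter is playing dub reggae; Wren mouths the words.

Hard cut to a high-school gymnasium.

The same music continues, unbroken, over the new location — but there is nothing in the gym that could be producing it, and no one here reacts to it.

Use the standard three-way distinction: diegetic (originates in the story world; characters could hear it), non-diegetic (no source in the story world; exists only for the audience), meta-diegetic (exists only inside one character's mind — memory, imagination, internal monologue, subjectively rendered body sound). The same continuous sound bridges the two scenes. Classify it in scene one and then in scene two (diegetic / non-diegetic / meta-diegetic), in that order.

Scene one: a wall-mounted TV is an on-screen source and Wren reacts to it → diegetic.
Scene two: there is no source in the gym and no one hears it — it's now underscore → non-diegetic.

diegetic, non-diegetic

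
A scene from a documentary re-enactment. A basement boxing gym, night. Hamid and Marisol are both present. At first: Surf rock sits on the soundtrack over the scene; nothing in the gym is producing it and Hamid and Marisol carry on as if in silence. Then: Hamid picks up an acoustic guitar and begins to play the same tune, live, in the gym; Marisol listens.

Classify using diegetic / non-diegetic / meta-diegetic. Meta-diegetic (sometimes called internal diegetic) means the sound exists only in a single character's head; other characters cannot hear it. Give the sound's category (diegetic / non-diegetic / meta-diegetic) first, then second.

First: no in-world source exists and no character can hear it — underscore → non-diegetic.
Second: an acoustic guitar is now a real source in the story world and the characters hear it → diegetic.

non-diegetic, diegetic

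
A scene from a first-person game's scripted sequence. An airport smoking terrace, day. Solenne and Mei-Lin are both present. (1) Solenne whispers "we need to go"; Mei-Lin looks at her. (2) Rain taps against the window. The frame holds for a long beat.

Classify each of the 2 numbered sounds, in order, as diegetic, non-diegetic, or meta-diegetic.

(1) spoken by a character present in the story world → diegetic.
Sound (2): ambient/room sound belonging to the story's physical space, so diegetic.

diegetic, diegetic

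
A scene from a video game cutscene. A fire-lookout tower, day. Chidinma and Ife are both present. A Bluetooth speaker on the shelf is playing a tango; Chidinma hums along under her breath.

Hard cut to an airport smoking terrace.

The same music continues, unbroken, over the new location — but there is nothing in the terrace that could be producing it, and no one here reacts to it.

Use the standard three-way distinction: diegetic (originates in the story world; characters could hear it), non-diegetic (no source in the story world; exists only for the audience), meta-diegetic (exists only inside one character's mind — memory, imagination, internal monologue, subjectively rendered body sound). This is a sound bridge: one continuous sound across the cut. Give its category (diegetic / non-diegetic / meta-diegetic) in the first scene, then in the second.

Scene one: a Bluetooth speaker is an on-screen source and Chidinma reacts to it → diegetic.
Scene two: there is no source in the terrace and no one hears it — it's now underscore → non-diegetic.

diegetic, non-diegetic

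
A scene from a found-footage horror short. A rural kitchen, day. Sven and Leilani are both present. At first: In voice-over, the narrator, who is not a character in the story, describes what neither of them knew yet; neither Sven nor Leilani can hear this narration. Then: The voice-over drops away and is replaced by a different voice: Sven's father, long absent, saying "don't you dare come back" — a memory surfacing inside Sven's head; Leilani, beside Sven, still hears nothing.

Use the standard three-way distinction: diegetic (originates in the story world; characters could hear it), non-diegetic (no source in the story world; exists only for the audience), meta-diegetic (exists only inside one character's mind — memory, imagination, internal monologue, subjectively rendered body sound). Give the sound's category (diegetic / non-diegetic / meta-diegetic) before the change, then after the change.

Before the change: the external narrator addresses only the audience — outside the story world → non-diegetic.
After the change: the replacement voice is a memory inside Sven's mind specifically → meta-diegetic.

non-diegetic, meta-diegetic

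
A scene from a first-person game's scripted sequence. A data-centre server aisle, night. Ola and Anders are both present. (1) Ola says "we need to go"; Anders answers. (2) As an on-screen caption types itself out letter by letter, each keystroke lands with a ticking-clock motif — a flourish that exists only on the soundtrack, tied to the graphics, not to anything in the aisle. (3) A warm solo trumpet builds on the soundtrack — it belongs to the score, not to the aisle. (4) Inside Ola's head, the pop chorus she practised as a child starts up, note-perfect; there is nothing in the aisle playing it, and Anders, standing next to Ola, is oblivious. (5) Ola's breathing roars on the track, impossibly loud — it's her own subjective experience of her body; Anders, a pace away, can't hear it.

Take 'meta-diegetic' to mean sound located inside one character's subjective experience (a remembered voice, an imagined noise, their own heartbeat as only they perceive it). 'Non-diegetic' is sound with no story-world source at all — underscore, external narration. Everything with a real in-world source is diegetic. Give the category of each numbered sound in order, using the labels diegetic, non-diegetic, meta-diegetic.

(1) on-screen dialogue — Ola speaks and Anders is there to hear → diegetic.
(2) is non-diegetic: sound married to a title/caption — outside the diegesis by definition.
(3) is non-diegetic: it has no source in the story world and no character can hear it — it's underscore.
Sound (4): remembered music, private to Ola — Anders is oblivious because it isn't in the room, so meta-diegetic.
Sound (5): a subjective body sound — Ola's private perception, inaudible to Anders, so meta-diegetic.

diegetic, non-diegetic, non-diegetic, meta-diegetic, meta-diegetic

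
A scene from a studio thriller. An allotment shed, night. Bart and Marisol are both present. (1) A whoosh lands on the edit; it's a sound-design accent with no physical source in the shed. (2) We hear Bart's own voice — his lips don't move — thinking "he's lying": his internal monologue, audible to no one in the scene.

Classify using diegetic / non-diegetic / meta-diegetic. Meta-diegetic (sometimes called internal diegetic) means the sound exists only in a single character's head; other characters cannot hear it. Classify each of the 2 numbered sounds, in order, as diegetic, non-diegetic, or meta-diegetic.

non-diegetic, meta-diegetic

(1) nothing in the scene produces it; it's an accent added for the audience → non-diegetic.
Sound (2): Bart's thought-voice: a private mental sound no other character can hear, so meta-diegetic.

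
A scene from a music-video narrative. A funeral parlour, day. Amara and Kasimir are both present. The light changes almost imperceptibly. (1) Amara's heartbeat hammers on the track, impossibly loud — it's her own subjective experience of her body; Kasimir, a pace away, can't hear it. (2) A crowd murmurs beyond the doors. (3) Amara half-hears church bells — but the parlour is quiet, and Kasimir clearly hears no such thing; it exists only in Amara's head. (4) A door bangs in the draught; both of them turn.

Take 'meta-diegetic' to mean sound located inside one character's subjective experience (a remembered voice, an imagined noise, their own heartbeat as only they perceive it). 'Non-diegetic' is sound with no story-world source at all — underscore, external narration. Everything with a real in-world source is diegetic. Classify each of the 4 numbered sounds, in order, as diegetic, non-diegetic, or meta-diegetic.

(1) a subjective body sound — Amara's private perception, inaudible to Kasimir → meta-diegetic.
(2) is diegetic: a crowd is part of the location's real environment.
(3) the sound is imagined by Amara; nothing in the story world is producing it and Kasimir can't hear it → meta-diegetic.
(4) is diegetic: an in-world source (a door); characters could hear it.

meta-diegetic, diegetic, meta-diegetic, diegetic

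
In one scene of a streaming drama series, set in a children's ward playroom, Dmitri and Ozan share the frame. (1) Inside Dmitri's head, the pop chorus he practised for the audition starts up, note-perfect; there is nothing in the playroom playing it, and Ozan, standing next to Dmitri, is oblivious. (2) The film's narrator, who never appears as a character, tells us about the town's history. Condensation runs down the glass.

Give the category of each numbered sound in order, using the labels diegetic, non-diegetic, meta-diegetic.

(1) is meta-diegetic: the music is a memory playing inside Dmitri's mind alone; no real-world source, Ozan can't hear it.
(2) commentary laid over the scene from outside the fiction → non-diegetic.

meta-diegetic, non-diegetic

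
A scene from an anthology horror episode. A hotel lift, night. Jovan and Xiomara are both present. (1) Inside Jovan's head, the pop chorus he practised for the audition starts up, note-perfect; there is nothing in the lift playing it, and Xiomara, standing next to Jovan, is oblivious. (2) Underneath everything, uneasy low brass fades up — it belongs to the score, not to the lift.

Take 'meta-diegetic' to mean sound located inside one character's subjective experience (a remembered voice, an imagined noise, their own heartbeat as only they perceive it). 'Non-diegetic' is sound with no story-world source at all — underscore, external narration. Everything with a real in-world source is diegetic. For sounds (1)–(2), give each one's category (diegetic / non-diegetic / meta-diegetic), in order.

(1) is meta-diegetic: remembered music, private to Jovan — Xiomara is oblivious because it isn't in the room.
(2) nothing in the lift produces it and the characters don't hear it — pure soundtrack → non-diegetic.

meta-diegetic, non-diegetic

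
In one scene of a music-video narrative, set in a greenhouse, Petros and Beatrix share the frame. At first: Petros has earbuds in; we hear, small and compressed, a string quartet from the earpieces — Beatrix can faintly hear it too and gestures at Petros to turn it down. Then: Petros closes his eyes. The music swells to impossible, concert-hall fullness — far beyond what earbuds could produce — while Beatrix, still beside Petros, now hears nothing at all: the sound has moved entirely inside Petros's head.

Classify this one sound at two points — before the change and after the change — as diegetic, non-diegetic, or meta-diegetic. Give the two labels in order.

Before the change: the earbuds are a physical source both characters can hear → diegetic.
After the change: the music now exists only as Petros's subjective experience; Beatrix can no longer hear it → meta-diegetic.

diegetic, meta-diegetic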